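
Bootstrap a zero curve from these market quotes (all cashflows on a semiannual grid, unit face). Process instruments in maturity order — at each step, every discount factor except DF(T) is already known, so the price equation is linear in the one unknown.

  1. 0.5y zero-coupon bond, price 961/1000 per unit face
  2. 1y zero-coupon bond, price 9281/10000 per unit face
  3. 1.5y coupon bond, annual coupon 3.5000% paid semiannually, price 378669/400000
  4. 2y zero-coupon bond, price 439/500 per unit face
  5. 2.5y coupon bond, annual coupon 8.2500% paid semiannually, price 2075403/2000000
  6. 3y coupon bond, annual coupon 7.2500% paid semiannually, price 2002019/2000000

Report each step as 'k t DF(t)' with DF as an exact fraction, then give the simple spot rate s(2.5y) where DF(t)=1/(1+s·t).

step 1 [0.5y] zero: DF = P = 961/1000 ≈ 0.961000
step 2 [1y] zero: DF = P = 9281/10000 ≈ 0.928100
step 3 [1.5y] bond c/2=7/400: DF=(378669/400000 − 7/400·(0.961000+0.928100))/(1+7/400) = 8979/10000 ≈ 0.897900
step 4 [2y] zero: DF = P = 439/500 ≈ 0.878000
step 5 [2.5y] bond c/2=33/800: DF=(2075403/2000000 − 33/800·(0.961000+0.928100+0.897900+0.878000))/(1+33/800) = 4257/5000 ≈ 0.851400
step 6 [3y] bond c/2=29/800: DF=(2002019/2000000 − 29/800·(0.961000+0.928100+0.897900+0.878000+0.851400))/(1+29/800) = 101/125 ≈ 0.808000

1 1/2 961/1000
2 1 9281/10000
3 3/2 8979/10000
4 2 439/500
5 5/2 4257/5000
6 3 101/125
s(2.5y) = (1/(4257/5000) − 1)/(5/2) = 1486/21285 ≈ 6.9814%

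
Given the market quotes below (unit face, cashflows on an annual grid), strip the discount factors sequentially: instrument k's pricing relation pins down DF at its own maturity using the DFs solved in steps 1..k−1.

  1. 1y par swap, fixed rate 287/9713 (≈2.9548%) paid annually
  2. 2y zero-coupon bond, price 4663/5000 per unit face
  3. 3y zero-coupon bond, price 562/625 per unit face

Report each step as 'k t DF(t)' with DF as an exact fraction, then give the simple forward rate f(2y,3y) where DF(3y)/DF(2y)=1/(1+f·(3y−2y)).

step 1 [1y] swap r/1=287/9713: DF=(1 − 287/9713·(0))/(1+287/9713) = 9713/10000 ≈ 0.971300
step 2 [2y] zero: DF = P = 4663/5000 ≈ 0.932600
step 3 [3y] zero: DF = P = 562/625 ≈ 0.899200

1 1 9713/10000
2 2 4663/5000
3 3 562/625
f(2y,3y) = ((4663/5000)/(562/625) − 1)/(1) = 167/4496 ≈ 3.7144%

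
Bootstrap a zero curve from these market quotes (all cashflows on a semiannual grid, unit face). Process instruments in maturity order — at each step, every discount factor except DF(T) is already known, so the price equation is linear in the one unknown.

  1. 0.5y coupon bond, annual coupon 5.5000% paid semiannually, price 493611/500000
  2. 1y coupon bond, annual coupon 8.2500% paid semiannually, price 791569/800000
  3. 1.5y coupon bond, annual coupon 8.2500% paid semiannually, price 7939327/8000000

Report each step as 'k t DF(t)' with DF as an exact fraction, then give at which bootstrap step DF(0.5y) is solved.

step 1 [0.5y] bond c/2=11/400: DF=(493611/500000 − 11/400·(0))/(1+11/400) = 1201/1250 ≈ 0.960800
step 2 [1y] bond c/2=33/800: DF=(791569/800000 − 33/800·(0.960800))/(1+33/800) = 4561/5000 ≈ 0.912200
step 3 [1.5y] bond c/2=33/800: DF=(7939327/8000000 − 33/800·(0.960800+0.912200))/(1+33/800) = 8789/10000 ≈ 0.878900

1 1/2 1201/1250
2 1 4561/5000
3 3/2 8789/10000
DF(0.5y) is solved at step 1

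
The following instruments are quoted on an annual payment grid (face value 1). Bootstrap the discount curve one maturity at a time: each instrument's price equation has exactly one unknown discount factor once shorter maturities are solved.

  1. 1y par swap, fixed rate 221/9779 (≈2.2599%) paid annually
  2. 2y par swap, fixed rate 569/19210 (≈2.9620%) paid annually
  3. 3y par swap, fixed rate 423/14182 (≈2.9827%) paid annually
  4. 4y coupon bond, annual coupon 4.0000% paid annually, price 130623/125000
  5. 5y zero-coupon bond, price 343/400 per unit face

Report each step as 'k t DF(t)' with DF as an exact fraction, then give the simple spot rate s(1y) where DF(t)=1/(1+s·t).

step 1 [1y] swap r/1=221/9779: DF=(1 − 221/9779·(0))/(1+221/9779) = 9779/10000 ≈ 0.977900
step 2 [2y] swap r/1=569/19210: DF=(1 − 569/19210·(0.977900))/(1+569/19210) = 9431/10000 ≈ 0.943100
step 3 [3y] swap r/1=423/14182: DF=(1 − 423/14182·(0.977900+0.943100))/(1+423/14182) = 4577/5000 ≈ 0.915400
step 4 [4y] bond c/1=1/25: DF=(130623/125000 − 1/25·(0.977900+0.943100+0.915400))/(1+1/25) = 8957/10000 ≈ 0.895700
step 5 [5y] zero: DF = P = 343/400 ≈ 0.857500

1 1 9779/10000
2 2 9431/10000
3 3 4577/5000
4 4 8957/10000
5 5 343/400
s(1y) = (1/(9779/10000) − 1)/(1) = 221/9779 ≈ 2.2599%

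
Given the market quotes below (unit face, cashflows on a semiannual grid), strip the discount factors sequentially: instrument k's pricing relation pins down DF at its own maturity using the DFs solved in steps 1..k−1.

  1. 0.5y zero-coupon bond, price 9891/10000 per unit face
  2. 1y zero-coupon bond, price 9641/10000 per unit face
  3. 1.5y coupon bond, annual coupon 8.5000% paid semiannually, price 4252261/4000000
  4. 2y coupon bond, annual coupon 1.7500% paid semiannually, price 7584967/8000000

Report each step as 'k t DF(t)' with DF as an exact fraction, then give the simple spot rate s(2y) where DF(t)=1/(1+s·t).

1 1/2 9891/10000
2 1 9641/10000
3 3/2 9401/10000
4 2 2287/2500
s(2y) = (1/(2287/2500) − 1)/(2) = 213/4574 ≈ 4.6568%

step 1 [0.5y] zero: DF = P = 9891/10000 ≈ 0.989100
step 2 [1y] zero: DF = P = 9641/10000 ≈ 0.964100
step 3 [1.5y] bond c/2=17/400: DF=(4252261/4000000 − 17/400·(0.989100+0.964100))/(1+17/400) = 9401/10000 ≈ 0.940100
step 4 [2y] bond c/2=7/800: DF=(7584967/8000000 − 7/800·(0.989100+0.964100+0.940100))/(1+7/800) = 2287/2500 ≈ 0.914800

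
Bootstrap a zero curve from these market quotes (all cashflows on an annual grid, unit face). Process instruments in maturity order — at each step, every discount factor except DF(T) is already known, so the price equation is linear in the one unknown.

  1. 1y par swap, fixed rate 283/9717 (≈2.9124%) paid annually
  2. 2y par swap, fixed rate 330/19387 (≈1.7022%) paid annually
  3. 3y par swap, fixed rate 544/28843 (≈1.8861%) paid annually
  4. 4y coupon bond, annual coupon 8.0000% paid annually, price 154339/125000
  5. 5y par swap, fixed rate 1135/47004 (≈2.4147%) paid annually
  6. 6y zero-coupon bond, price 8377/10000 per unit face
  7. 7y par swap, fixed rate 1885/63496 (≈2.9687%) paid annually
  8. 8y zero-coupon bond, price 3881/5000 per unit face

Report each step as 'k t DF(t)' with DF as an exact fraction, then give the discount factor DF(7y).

step 1 [1y] swap r/1=283/9717: DF=(1 − 283/9717·(0))/(1+283/9717) = 9717/10000 ≈ 0.971700
step 2 [2y] swap r/1=330/19387: DF=(1 − 330/19387·(0.971700))/(1+330/19387) = 967/1000 ≈ 0.967000
step 3 [3y] swap r/1=544/28843: DF=(1 − 544/28843·(0.971700+0.967000))/(1+544/28843) = 591/625 ≈ 0.945600
step 4 [4y] bond c/1=2/25: DF=(154339/125000 − 2/25·(0.971700+0.967000+0.945600))/(1+2/25) = 581/625 ≈ 0.929600
step 5 [5y] swap r/1=1135/47004: DF=(1 − 1135/47004·(0.971700+0.967000+0.945600+0.929600))/(1+1135/47004) = 1773/2000 ≈ 0.886500
step 6 [6y] zero: DF = P = 8377/10000 ≈ 0.837700
step 7 [7y] swap r/1=1885/63496: DF=(1 − 1885/63496·(0.971700+0.967000+0.945600+0.929600+0.886500+0.837700))/(1+1885/63496) = 1623/2000 ≈ 0.811500
step 8 [8y] zero: DF = P = 3881/5000 ≈ 0.776200

1 1 9717/10000
2 2 967/1000
3 3 591/625
4 4 581/625
5 5 1773/2000
6 6 8377/10000
7 7 1623/2000
8 8 3881/5000
DF(7y) = 1623/2000 ≈ 0.811500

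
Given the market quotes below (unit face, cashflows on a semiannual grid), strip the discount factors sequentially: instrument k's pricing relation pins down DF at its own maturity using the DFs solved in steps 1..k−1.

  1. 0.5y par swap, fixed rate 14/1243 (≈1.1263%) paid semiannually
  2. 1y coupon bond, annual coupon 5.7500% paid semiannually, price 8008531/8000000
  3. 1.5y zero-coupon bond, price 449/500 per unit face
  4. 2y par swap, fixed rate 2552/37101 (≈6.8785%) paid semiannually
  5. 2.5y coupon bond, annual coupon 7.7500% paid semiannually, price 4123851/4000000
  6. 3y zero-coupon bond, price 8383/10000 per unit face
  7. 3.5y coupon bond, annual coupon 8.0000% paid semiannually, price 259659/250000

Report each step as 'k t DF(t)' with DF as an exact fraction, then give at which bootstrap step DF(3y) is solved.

step 1 [0.5y] swap r/2=7/1243: DF=(1 − 7/1243·(0))/(1+7/1243) = 1243/1250 ≈ 0.994400
step 2 [1y] bond c/2=23/800: DF=(8008531/8000000 − 23/800·(0.994400))/(1+23/800) = 9453/10000 ≈ 0.945300
step 3 [1.5y] zero: DF = P = 449/500 ≈ 0.898000
step 4 [2y] swap r/2=1276/37101: DF=(1 − 1276/37101·(0.994400+0.945300+0.898000))/(1+1276/37101) = 2181/2500 ≈ 0.872400
step 5 [2.5y] bond c/2=31/800: DF=(4123851/4000000 − 31/800·(0.994400+0.945300+0.898000+0.872400))/(1+31/800) = 8541/10000 ≈ 0.854100
step 6 [3y] zero: DF = P = 8383/10000 ≈ 0.838300
step 7 [3.5y] bond c/2=1/25: DF=(259659/250000 − 1/25·(0.994400+0.945300+0.898000+0.872400+0.854100+0.838300))/(1+1/25) = 7909/10000 ≈ 0.790900

1 1/2 1243/1250
2 1 9453/10000
3 3/2 449/500
4 2 2181/2500
5 5/2 8541/10000
6 3 8383/10000
7 7/2 7909/10000
DF(3y) is solved at step 6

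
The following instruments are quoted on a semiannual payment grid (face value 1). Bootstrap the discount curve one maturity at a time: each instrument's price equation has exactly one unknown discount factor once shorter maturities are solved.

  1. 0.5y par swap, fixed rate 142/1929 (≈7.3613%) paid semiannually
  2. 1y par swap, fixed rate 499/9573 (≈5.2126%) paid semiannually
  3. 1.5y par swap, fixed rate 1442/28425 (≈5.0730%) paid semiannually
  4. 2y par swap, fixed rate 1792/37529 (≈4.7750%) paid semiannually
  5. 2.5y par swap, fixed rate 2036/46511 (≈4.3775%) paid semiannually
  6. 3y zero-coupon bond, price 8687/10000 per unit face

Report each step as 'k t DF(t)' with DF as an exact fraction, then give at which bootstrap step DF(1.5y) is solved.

1 1/2 1929/2000
2 1 9501/10000
3 3/2 9279/10000
4 2 569/625
5 5/2 4491/5000
6 3 8687/10000
DF(1.5y) is solved at step 3

step 1 [0.5y] swap r/2=71/1929: DF=(1 − 71/1929·(0))/(1+71/1929) = 1929/2000 ≈ 0.964500
step 2 [1y] swap r/2=499/19146: DF=(1 − 499/19146·(0.964500))/(1+499/19146) = 9501/10000 ≈ 0.950100
step 3 [1.5y] swap r/2=721/28425: DF=(1 − 721/28425·(0.964500+0.950100))/(1+721/28425) = 9279/10000 ≈ 0.927900
step 4 [2y] swap r/2=896/37529: DF=(1 − 896/37529·(0.964500+0.950100+0.927900))/(1+896/37529) = 569/625 ≈ 0.910400
step 5 [2.5y] swap r/2=1018/46511: DF=(1 − 1018/46511·(0.964500+0.950100+0.927900+0.910400))/(1+1018/46511) = 4491/5000 ≈ 0.898200
step 6 [3y] zero: DF = P = 8687/10000 ≈ 0.868700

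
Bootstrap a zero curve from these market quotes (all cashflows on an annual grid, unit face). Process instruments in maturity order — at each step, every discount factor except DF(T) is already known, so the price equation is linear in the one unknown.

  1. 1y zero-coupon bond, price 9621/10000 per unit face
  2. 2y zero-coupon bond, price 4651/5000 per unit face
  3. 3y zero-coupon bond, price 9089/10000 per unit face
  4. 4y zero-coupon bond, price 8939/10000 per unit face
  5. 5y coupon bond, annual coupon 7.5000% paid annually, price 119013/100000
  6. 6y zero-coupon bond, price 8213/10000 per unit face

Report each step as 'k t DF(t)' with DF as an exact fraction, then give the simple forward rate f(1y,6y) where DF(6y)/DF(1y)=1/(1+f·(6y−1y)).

step 1 [1y] zero: DF = P = 9621/10000 ≈ 0.962100
step 2 [2y] zero: DF = P = 4651/5000 ≈ 0.930200
step 3 [3y] zero: DF = P = 9089/10000 ≈ 0.908900
step 4 [4y] zero: DF = P = 8939/10000 ≈ 0.893900
step 5 [5y] bond c/1=3/40: DF=(119013/100000 − 3/40·(0.962100+0.930200+0.908900+0.893900))/(1+3/40) = 8493/10000 ≈ 0.849300
step 6 [6y] zero: DF = P = 8213/10000 ≈ 0.821300

1 1 9621/10000
2 2 4651/5000
3 3 9089/10000
4 4 8939/10000
5 5 8493/10000
6 6 8213/10000
f(1y,6y) = ((9621/10000)/(8213/10000) − 1)/(5) = 1408/41065 ≈ 3.4287%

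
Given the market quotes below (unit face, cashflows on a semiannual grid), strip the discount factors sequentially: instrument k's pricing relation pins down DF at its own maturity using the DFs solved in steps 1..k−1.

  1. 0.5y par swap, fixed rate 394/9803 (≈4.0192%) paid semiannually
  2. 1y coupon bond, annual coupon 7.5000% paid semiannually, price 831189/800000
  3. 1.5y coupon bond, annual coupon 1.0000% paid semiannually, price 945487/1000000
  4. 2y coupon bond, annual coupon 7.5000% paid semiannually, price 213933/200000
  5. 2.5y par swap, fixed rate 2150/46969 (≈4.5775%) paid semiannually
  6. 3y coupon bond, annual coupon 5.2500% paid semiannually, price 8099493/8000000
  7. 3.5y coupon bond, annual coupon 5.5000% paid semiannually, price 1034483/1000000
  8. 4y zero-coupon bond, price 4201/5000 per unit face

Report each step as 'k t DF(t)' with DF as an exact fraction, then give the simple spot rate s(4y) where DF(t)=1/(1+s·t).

1 1/2 9803/10000
2 1 483/500
3 3/2 9311/10000
4 2 927/1000
5 5/2 357/400
6 3 1083/1250
7 7/2 8579/10000
8 4 4201/5000
s(4y) = (1/(4201/5000) − 1)/(4) = 799/16804 ≈ 4.7548%

step 1 [0.5y] swap r/2=197/9803: DF=(1 − 197/9803·(0))/(1+197/9803) = 9803/10000 ≈ 0.980300
step 2 [1y] bond c/2=3/80: DF=(831189/800000 − 3/80·(0.980300))/(1+3/80) = 483/500 ≈ 0.966000
step 3 [1.5y] bond c/2=1/200: DF=(945487/1000000 − 1/200·(0.980300+0.966000))/(1+1/200) = 9311/10000 ≈ 0.931100
step 4 [2y] bond c/2=3/80: DF=(213933/200000 − 3/80·(0.980300+0.966000+0.931100))/(1+3/80) = 927/1000 ≈ 0.927000
step 5 [2.5y] swap r/2=1075/46969: DF=(1 − 1075/46969·(0.980300+0.966000+0.931100+0.927000))/(1+1075/46969) = 357/400 ≈ 0.892500
step 6 [3y] bond c/2=21/800: DF=(8099493/8000000 − 21/800·(0.980300+0.966000+0.931100+0.927000+0.892500))/(1+21/800) = 1083/1250 ≈ 0.866400
step 7 [3.5y] bond c/2=11/400: DF=(1034483/1000000 − 11/400·(0.980300+0.966000+0.931100+0.927000+0.892500+0.866400))/(1+11/400) = 8579/10000 ≈ 0.857900
step 8 [4y] zero: DF = P = 4201/5000 ≈ 0.840200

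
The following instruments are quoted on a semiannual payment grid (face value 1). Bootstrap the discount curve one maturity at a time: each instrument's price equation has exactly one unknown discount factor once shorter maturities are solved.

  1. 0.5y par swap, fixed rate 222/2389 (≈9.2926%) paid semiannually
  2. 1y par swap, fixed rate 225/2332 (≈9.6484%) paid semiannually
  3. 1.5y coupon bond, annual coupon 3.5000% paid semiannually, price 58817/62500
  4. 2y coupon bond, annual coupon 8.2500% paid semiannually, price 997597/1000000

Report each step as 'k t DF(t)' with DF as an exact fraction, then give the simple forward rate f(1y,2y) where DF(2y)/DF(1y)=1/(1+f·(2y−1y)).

1 1/2 2389/2500
2 1 91/100
3 3/2 558/625
4 2 1061/1250
f(1y,2y) = ((91/100)/(1061/1250) − 1)/(1) = 153/2122 ≈ 7.2102%

step 1 [0.5y] swap r/2=111/2389: DF=(1 − 111/2389·(0))/(1+111/2389) = 2389/2500 ≈ 0.955600
step 2 [1y] swap r/2=225/4664: DF=(1 − 225/4664·(0.955600))/(1+225/4664) = 91/100 ≈ 0.910000
step 3 [1.5y] bond c/2=7/400: DF=(58817/62500 − 7/400·(0.955600+0.910000))/(1+7/400) = 558/625 ≈ 0.892800
step 4 [2y] bond c/2=33/800: DF=(997597/1000000 − 33/800·(0.955600+0.910000+0.892800))/(1+33/800) = 1061/1250 ≈ 0.848800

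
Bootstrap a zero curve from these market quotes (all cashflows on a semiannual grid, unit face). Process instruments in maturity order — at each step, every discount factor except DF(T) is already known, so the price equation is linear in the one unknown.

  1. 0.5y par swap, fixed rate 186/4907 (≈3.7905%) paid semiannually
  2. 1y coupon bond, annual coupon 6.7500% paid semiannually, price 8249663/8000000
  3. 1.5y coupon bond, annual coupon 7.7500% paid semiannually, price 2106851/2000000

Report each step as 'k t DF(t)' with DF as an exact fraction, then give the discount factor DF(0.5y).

step 1 [0.5y] swap r/2=93/4907: DF=(1 − 93/4907·(0))/(1+93/4907) = 4907/5000 ≈ 0.981400
step 2 [1y] bond c/2=27/800: DF=(8249663/8000000 − 27/800·(0.981400))/(1+27/800) = 1931/2000 ≈ 0.965500
step 3 [1.5y] bond c/2=31/800: DF=(2106851/2000000 − 31/800·(0.981400+0.965500))/(1+31/800) = 1883/2000 ≈ 0.941500

1 1/2 4907/5000
2 1 1931/2000
3 3/2 1883/2000
DF(0.5y) = 4907/5000 ≈ 0.981400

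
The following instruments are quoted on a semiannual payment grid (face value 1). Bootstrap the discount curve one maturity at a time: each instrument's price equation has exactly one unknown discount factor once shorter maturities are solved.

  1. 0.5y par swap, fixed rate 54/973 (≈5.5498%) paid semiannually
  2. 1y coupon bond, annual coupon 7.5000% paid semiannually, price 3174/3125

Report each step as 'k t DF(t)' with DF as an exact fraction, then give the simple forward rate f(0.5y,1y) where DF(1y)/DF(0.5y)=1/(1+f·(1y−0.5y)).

1 1/2 973/1000
2 1 4719/5000
f(0.5y,1y) = ((973/1000)/(4719/5000) − 1)/(1/2) = 292/4719 ≈ 6.1878%

step 1 [0.5y] swap r/2=27/973: DF=(1 − 27/973·(0))/(1+27/973) = 973/1000 ≈ 0.973000
step 2 [1y] bond c/2=3/80: DF=(3174/3125 − 3/80·(0.973000))/(1+3/80) = 4719/5000 ≈ 0.943800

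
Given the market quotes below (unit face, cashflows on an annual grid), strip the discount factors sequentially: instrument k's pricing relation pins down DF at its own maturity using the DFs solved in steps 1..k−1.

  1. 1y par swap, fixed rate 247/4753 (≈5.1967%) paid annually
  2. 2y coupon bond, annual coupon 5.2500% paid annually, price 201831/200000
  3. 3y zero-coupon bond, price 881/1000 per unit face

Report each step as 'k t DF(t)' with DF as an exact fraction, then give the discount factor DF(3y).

step 1 [1y] swap r/1=247/4753: DF=(1 − 247/4753·(0))/(1+247/4753) = 4753/5000 ≈ 0.950600
step 2 [2y] bond c/1=21/400: DF=(201831/200000 − 21/400·(0.950600))/(1+21/400) = 4557/5000 ≈ 0.911400
step 3 [3y] zero: DF = P = 881/1000 ≈ 0.881000

1 1 4753/5000
2 2 4557/5000
3 3 881/1000
DF(3y) = 881/1000 ≈ 0.881000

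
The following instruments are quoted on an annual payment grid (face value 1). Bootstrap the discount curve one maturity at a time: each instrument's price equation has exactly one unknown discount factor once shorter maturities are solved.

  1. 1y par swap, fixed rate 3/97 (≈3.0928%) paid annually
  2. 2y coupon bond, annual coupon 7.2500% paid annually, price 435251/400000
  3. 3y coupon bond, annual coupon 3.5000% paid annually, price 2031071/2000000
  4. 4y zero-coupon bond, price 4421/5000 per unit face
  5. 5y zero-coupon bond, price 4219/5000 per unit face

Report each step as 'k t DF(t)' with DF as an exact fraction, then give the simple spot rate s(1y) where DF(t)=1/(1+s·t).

1 1 97/100
2 2 949/1000
3 3 9163/10000
4 4 4421/5000
5 5 4219/5000
s(1y) = (1/(97/100) − 1)/(1) = 3/97 ≈ 3.0928%

step 1 [1y] swap r/1=3/97: DF=(1 − 3/97·(0))/(1+3/97) = 97/100 ≈ 0.970000
step 2 [2y] bond c/1=29/400: DF=(435251/400000 − 29/400·(0.970000))/(1+29/400) = 949/1000 ≈ 0.949000
step 3 [3y] bond c/1=7/200: DF=(2031071/2000000 − 7/200·(0.970000+0.949000))/(1+7/200) = 9163/10000 ≈ 0.916300
step 4 [4y] zero: DF = P = 4421/5000 ≈ 0.884200
step 5 [5y] zero: DF = P = 4219/5000 ≈ 0.843800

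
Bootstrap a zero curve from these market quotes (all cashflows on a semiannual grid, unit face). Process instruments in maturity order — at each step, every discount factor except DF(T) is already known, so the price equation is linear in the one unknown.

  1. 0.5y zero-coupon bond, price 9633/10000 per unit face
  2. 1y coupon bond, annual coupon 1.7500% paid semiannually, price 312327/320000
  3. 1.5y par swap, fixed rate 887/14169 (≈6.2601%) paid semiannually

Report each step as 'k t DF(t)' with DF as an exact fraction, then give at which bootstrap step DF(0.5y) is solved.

step 1 [0.5y] zero: DF = P = 9633/10000 ≈ 0.963300
step 2 [1y] bond c/2=7/800: DF=(312327/320000 − 7/800·(0.963300))/(1+7/800) = 1199/1250 ≈ 0.959200
step 3 [1.5y] swap r/2=887/28338: DF=(1 − 887/28338·(0.963300+0.959200))/(1+887/28338) = 9113/10000 ≈ 0.911300

1 1/2 9633/10000
2 1 1199/1250
3 3/2 9113/10000
DF(0.5y) is solved at step 1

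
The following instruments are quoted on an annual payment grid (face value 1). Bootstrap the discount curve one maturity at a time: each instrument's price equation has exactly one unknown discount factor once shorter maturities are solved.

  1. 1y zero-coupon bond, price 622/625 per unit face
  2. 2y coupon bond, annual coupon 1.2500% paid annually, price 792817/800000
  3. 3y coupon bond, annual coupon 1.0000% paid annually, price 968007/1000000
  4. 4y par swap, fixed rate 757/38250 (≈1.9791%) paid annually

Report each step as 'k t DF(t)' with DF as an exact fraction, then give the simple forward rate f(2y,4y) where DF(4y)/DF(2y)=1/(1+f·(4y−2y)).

step 1 [1y] zero: DF = P = 622/625 ≈ 0.995200
step 2 [2y] bond c/1=1/80: DF=(792817/800000 − 1/80·(0.995200))/(1+1/80) = 1933/2000 ≈ 0.966500
step 3 [3y] bond c/1=1/100: DF=(968007/1000000 − 1/100·(0.995200+0.966500))/(1+1/100) = 939/1000 ≈ 0.939000
step 4 [4y] swap r/1=757/38250: DF=(1 − 757/38250·(0.995200+0.966500+0.939000))/(1+757/38250) = 9243/10000 ≈ 0.924300

1 1 622/625
2 2 1933/2000
3 3 939/1000
4 4 9243/10000
f(2y,4y) = ((1933/2000)/(9243/10000) − 1)/(2) = 211/9243 ≈ 2.2828%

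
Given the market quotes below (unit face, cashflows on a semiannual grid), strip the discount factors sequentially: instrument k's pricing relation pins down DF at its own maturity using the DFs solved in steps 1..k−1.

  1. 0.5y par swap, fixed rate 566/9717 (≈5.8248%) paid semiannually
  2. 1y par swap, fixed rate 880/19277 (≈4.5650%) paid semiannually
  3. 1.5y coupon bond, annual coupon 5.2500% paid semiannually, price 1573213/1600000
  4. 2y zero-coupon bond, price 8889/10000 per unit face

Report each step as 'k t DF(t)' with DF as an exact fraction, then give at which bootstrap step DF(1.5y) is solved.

1 1/2 9717/10000
2 1 239/250
3 3/2 568/625
4 2 8889/10000
DF(1.5y) is solved at step 3

step 1 [0.5y] swap r/2=283/9717: DF=(1 − 283/9717·(0))/(1+283/9717) = 9717/10000 ≈ 0.971700
step 2 [1y] swap r/2=440/19277: DF=(1 − 440/19277·(0.971700))/(1+440/19277) = 239/250 ≈ 0.956000
step 3 [1.5y] bond c/2=21/800: DF=(1573213/1600000 − 21/800·(0.971700+0.956000))/(1+21/800) = 568/625 ≈ 0.908800
step 4 [2y] zero: DF = P = 8889/10000 ≈ 0.888900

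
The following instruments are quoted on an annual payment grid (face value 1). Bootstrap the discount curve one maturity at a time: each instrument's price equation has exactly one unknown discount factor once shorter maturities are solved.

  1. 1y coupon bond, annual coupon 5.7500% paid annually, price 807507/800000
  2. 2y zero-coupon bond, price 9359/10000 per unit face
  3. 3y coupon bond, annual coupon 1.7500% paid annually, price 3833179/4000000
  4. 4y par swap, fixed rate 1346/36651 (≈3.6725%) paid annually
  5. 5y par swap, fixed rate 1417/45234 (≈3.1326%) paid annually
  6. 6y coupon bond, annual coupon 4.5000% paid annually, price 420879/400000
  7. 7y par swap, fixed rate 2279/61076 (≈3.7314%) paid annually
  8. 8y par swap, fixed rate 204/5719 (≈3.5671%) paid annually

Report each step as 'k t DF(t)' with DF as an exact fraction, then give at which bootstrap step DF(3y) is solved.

step 1 [1y] bond c/1=23/400: DF=(807507/800000 − 23/400·(0))/(1+23/400) = 1909/2000 ≈ 0.954500
step 2 [2y] zero: DF = P = 9359/10000 ≈ 0.935900
step 3 [3y] bond c/1=7/400: DF=(3833179/4000000 − 7/400·(0.954500+0.935900))/(1+7/400) = 9093/10000 ≈ 0.909300
step 4 [4y] swap r/1=1346/36651: DF=(1 − 1346/36651·(0.954500+0.935900+0.909300))/(1+1346/36651) = 4327/5000 ≈ 0.865400
step 5 [5y] swap r/1=1417/45234: DF=(1 − 1417/45234·(0.954500+0.935900+0.909300+0.865400))/(1+1417/45234) = 8583/10000 ≈ 0.858300
step 6 [6y] bond c/1=9/200: DF=(420879/400000 − 9/200·(0.954500+0.935900+0.909300+0.865400+0.858300))/(1+9/200) = 8121/10000 ≈ 0.812100
step 7 [7y] swap r/1=2279/61076: DF=(1 − 2279/61076·(0.954500+0.935900+0.909300+0.865400+0.858300+0.812100))/(1+2279/61076) = 7721/10000 ≈ 0.772100
step 8 [8y] swap r/1=204/5719: DF=(1 − 204/5719·(0.954500+0.935900+0.909300+0.865400+0.858300+0.812100+0.772100))/(1+204/5719) = 472/625 ≈ 0.755200

1 1 1909/2000
2 2 9359/10000
3 3 9093/10000
4 4 4327/5000
5 5 8583/10000
6 6 8121/10000
7 7 7721/10000
8 8 472/625
DF(3y) is solved at step 3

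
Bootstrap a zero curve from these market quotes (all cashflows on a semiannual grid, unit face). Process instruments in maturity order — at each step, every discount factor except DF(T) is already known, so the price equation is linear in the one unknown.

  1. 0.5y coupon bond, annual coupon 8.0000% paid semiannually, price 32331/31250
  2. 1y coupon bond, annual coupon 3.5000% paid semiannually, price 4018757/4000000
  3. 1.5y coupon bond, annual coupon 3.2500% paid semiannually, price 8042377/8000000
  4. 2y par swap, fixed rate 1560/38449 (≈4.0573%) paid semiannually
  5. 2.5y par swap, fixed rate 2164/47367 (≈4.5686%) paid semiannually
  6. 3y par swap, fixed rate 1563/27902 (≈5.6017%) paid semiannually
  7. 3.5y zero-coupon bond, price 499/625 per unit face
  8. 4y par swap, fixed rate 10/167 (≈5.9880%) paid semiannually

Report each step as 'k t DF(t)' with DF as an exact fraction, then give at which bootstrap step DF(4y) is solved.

1 1/2 2487/2500
2 1 9703/10000
3 3/2 4789/5000
4 2 461/500
5 5/2 4459/5000
6 3 8437/10000
7 7/2 499/625
8 4 1571/2000
DF(4y) is solved at step 8

step 1 [0.5y] bond c/2=1/25: DF=(32331/31250 − 1/25·(0))/(1+1/25) = 2487/2500 ≈ 0.994800
step 2 [1y] bond c/2=7/400: DF=(4018757/4000000 − 7/400·(0.994800))/(1+7/400) = 9703/10000 ≈ 0.970300
step 3 [1.5y] bond c/2=13/800: DF=(8042377/8000000 − 13/800·(0.994800+0.970300))/(1+13/800) = 4789/5000 ≈ 0.957800
step 4 [2y] swap r/2=780/38449: DF=(1 − 780/38449·(0.994800+0.970300+0.957800))/(1+780/38449) = 461/500 ≈ 0.922000
step 5 [2.5y] swap r/2=1082/47367: DF=(1 − 1082/47367·(0.994800+0.970300+0.957800+0.922000))/(1+1082/47367) = 4459/5000 ≈ 0.891800
step 6 [3y] swap r/2=1563/55804: DF=(1 − 1563/55804·(0.994800+0.970300+0.957800+0.922000+0.891800))/(1+1563/55804) = 8437/10000 ≈ 0.843700
step 7 [3.5y] zero: DF = P = 499/625 ≈ 0.798400
step 8 [4y] swap r/2=5/167: DF=(1 − 5/167·(0.994800+0.970300+0.957800+0.922000+0.891800+0.843700+0.798400))/(1+5/167) = 1571/2000 ≈ 0.785500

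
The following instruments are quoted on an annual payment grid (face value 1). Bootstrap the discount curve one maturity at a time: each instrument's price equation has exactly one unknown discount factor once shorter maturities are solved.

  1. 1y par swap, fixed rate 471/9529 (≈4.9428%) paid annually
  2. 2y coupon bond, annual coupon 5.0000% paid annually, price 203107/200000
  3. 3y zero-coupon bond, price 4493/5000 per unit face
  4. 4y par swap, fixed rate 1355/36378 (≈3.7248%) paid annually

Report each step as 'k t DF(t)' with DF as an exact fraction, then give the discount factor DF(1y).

step 1 [1y] swap r/1=471/9529: DF=(1 − 471/9529·(0))/(1+471/9529) = 9529/10000 ≈ 0.952900
step 2 [2y] bond c/1=1/20: DF=(203107/200000 − 1/20·(0.952900))/(1+1/20) = 4609/5000 ≈ 0.921800
step 3 [3y] zero: DF = P = 4493/5000 ≈ 0.898600
step 4 [4y] swap r/1=1355/36378: DF=(1 − 1355/36378·(0.952900+0.921800+0.898600))/(1+1355/36378) = 1729/2000 ≈ 0.864500

1 1 9529/10000
2 2 4609/5000
3 3 4493/5000
4 4 1729/2000
DF(1y) = 9529/10000 ≈ 0.952900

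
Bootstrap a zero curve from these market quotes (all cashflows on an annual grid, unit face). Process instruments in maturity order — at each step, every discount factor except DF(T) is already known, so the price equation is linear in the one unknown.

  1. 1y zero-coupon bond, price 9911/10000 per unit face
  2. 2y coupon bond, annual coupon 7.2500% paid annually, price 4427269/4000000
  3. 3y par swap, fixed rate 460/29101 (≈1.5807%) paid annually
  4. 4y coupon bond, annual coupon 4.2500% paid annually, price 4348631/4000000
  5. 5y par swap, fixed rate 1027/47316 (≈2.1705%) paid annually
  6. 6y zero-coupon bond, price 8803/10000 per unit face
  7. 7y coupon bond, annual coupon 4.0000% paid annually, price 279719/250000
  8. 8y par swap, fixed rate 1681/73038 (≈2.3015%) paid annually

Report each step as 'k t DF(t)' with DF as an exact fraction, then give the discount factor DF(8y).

1 1 9911/10000
2 2 193/200
3 3 477/500
4 4 4621/5000
5 5 8973/10000
6 6 8803/10000
7 7 43/50
8 8 8319/10000
DF(8y) = 8319/10000 ≈ 0.831900

step 1 [1y] zero: DF = P = 9911/10000 ≈ 0.991100
step 2 [2y] bond c/1=29/400: DF=(4427269/4000000 − 29/400·(0.991100))/(1+29/400) = 193/200 ≈ 0.965000
step 3 [3y] swap r/1=460/29101: DF=(1 − 460/29101·(0.991100+0.965000))/(1+460/29101) = 477/500 ≈ 0.954000
step 4 [4y] bond c/1=17/400: DF=(4348631/4000000 − 17/400·(0.991100+0.965000+0.954000))/(1+17/400) = 4621/5000 ≈ 0.924200
step 5 [5y] swap r/1=1027/47316: DF=(1 − 1027/47316·(0.991100+0.965000+0.954000+0.924200))/(1+1027/47316) = 8973/10000 ≈ 0.897300
step 6 [6y] zero: DF = P = 8803/10000 ≈ 0.880300
step 7 [7y] bond c/1=1/25: DF=(279719/250000 − 1/25·(0.991100+0.965000+0.954000+0.924200+0.897300+0.880300))/(1+1/25) = 43/50 ≈ 0.860000
step 8 [8y] swap r/1=1681/73038: DF=(1 − 1681/73038·(0.991100+0.965000+0.954000+0.924200+0.897300+0.880300+0.860000))/(1+1681/73038) = 8319/10000 ≈ 0.831900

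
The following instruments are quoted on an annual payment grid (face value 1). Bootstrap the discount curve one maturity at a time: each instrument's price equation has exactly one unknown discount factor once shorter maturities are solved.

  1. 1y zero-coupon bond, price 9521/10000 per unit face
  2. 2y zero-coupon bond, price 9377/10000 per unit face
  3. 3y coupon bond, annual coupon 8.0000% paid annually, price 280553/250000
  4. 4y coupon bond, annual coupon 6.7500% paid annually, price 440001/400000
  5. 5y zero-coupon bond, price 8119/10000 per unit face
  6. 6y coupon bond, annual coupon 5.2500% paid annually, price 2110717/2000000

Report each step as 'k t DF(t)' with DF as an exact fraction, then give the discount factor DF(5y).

1 1 9521/10000
2 2 9377/10000
3 3 8991/10000
4 4 8541/10000
5 5 8119/10000
6 6 1561/2000
DF(5y) = 8119/10000 ≈ 0.811900

step 1 [1y] zero: DF = P = 9521/10000 ≈ 0.952100
step 2 [2y] zero: DF = P = 9377/10000 ≈ 0.937700
step 3 [3y] bond c/1=2/25: DF=(280553/250000 − 2/25·(0.952100+0.937700))/(1+2/25) = 8991/10000 ≈ 0.899100
step 4 [4y] bond c/1=27/400: DF=(440001/400000 − 27/400·(0.952100+0.937700+0.899100))/(1+27/400) = 8541/10000 ≈ 0.854100
step 5 [5y] zero: DF = P = 8119/10000 ≈ 0.811900
step 6 [6y] bond c/1=21/400: DF=(2110717/2000000 − 21/400·(0.952100+0.937700+0.899100+0.854100+0.811900))/(1+21/400) = 1561/2000 ≈ 0.780500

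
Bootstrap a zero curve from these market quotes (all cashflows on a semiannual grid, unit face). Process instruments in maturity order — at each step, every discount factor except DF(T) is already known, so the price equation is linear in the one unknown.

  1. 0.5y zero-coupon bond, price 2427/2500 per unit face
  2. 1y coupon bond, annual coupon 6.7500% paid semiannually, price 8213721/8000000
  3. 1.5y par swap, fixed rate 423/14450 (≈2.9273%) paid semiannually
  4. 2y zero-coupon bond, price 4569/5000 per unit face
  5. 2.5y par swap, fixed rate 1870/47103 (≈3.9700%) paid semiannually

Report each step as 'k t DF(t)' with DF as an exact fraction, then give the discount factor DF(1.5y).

step 1 [0.5y] zero: DF = P = 2427/2500 ≈ 0.970800
step 2 [1y] bond c/2=27/800: DF=(8213721/8000000 − 27/800·(0.970800))/(1+27/800) = 1923/2000 ≈ 0.961500
step 3 [1.5y] swap r/2=423/28900: DF=(1 − 423/28900·(0.970800+0.961500))/(1+423/28900) = 9577/10000 ≈ 0.957700
step 4 [2y] zero: DF = P = 4569/5000 ≈ 0.913800
step 5 [2.5y] swap r/2=935/47103: DF=(1 − 935/47103·(0.970800+0.961500+0.957700+0.913800))/(1+935/47103) = 1813/2000 ≈ 0.906500

1 1/2 2427/2500
2 1 1923/2000
3 3/2 9577/10000
4 2 4569/5000
5 5/2 1813/2000
DF(1.5y) = 9577/10000 ≈ 0.957700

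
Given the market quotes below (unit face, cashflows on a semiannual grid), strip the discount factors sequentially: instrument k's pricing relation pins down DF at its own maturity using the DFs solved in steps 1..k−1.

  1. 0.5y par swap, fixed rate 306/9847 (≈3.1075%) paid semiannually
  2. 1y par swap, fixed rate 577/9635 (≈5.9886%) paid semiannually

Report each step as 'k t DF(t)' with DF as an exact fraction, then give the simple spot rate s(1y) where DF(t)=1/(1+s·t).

step 1 [0.5y] swap r/2=153/9847: DF=(1 − 153/9847·(0))/(1+153/9847) = 9847/10000 ≈ 0.984700
step 2 [1y] swap r/2=577/19270: DF=(1 − 577/19270·(0.984700))/(1+577/19270) = 9423/10000 ≈ 0.942300

1 1/2 9847/10000
2 1 9423/10000
s(1y) = (1/(9423/10000) − 1)/(1) = 577/9423 ≈ 6.1233%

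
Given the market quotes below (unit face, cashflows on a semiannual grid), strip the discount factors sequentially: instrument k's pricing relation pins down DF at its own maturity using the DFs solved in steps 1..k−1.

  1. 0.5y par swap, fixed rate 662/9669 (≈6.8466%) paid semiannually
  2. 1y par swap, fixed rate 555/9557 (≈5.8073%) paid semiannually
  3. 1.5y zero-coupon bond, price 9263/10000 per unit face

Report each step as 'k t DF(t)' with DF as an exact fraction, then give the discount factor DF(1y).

1 1/2 9669/10000
2 1 1889/2000
3 3/2 9263/10000
DF(1y) = 1889/2000 ≈ 0.944500

step 1 [0.5y] swap r/2=331/9669: DF=(1 − 331/9669·(0))/(1+331/9669) = 9669/10000 ≈ 0.966900
step 2 [1y] swap r/2=555/19114: DF=(1 − 555/19114·(0.966900))/(1+555/19114) = 1889/2000 ≈ 0.944500
step 3 [1.5y] zero: DF = P = 9263/10000 ≈ 0.926300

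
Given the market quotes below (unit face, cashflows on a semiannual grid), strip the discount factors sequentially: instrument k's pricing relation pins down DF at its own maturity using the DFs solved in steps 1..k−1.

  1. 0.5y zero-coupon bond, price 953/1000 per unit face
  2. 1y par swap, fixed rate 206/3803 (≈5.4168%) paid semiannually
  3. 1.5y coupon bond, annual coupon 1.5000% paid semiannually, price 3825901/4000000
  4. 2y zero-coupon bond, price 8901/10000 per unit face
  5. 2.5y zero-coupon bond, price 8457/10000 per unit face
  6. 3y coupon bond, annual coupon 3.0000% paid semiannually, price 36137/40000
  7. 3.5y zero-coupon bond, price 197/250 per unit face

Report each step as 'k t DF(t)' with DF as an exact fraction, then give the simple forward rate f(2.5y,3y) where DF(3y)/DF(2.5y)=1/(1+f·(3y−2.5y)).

step 1 [0.5y] zero: DF = P = 953/1000 ≈ 0.953000
step 2 [1y] swap r/2=103/3803: DF=(1 − 103/3803·(0.953000))/(1+103/3803) = 1897/2000 ≈ 0.948500
step 3 [1.5y] bond c/2=3/400: DF=(3825901/4000000 − 3/400·(0.953000+0.948500))/(1+3/400) = 1169/1250 ≈ 0.935200
step 4 [2y] zero: DF = P = 8901/10000 ≈ 0.890100
step 5 [2.5y] zero: DF = P = 8457/10000 ≈ 0.845700
step 6 [3y] bond c/2=3/200: DF=(36137/40000 − 3/200·(0.953000+0.948500+0.935200+0.890100+0.845700))/(1+3/200) = 329/400 ≈ 0.822500
step 7 [3.5y] zero: DF = P = 197/250 ≈ 0.788000

1 1/2 953/1000
2 1 1897/2000
3 3/2 1169/1250
4 2 8901/10000
5 5/2 8457/10000
6 3 329/400
7 7/2 197/250
f(2.5y,3y) = ((8457/10000)/(329/400) − 1)/(1/2) = 464/8225 ≈ 5.6413%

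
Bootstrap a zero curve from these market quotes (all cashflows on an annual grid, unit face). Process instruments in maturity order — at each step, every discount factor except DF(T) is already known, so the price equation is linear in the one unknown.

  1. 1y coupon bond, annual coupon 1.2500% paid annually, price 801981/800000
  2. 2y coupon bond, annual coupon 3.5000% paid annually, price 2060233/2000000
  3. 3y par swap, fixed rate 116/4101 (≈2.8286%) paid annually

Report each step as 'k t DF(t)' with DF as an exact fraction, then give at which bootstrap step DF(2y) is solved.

step 1 [1y] bond c/1=1/80: DF=(801981/800000 − 1/80·(0))/(1+1/80) = 9901/10000 ≈ 0.990100
step 2 [2y] bond c/1=7/200: DF=(2060233/2000000 − 7/200·(0.990100))/(1+7/200) = 4809/5000 ≈ 0.961800
step 3 [3y] swap r/1=116/4101: DF=(1 − 116/4101·(0.990100+0.961800))/(1+116/4101) = 2297/2500 ≈ 0.918800

1 1 9901/10000
2 2 4809/5000
3 3 2297/2500
DF(2y) is solved at step 2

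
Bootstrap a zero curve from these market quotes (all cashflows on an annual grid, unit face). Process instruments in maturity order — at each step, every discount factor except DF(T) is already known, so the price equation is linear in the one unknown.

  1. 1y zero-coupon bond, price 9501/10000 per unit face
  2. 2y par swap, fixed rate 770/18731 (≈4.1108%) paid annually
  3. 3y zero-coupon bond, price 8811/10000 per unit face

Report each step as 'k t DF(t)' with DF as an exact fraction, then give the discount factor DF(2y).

1 1 9501/10000
2 2 923/1000
3 3 8811/10000
DF(2y) = 923/1000 ≈ 0.923000

step 1 [1y] zero: DF = P = 9501/10000 ≈ 0.950100
step 2 [2y] swap r/1=770/18731: DF=(1 − 770/18731·(0.950100))/(1+770/18731) = 923/1000 ≈ 0.923000
step 3 [3y] zero: DF = P = 8811/10000 ≈ 0.881100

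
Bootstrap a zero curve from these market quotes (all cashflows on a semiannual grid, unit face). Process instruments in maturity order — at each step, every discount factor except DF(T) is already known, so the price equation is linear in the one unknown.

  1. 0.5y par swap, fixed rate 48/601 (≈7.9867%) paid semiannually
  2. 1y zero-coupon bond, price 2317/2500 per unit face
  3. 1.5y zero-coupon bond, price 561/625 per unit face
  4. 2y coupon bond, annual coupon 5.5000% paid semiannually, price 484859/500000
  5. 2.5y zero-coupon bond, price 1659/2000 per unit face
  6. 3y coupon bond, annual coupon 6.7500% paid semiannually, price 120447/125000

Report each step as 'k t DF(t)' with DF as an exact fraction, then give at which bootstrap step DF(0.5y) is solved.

step 1 [0.5y] swap r/2=24/601: DF=(1 − 24/601·(0))/(1+24/601) = 601/625 ≈ 0.961600
step 2 [1y] zero: DF = P = 2317/2500 ≈ 0.926800
step 3 [1.5y] zero: DF = P = 561/625 ≈ 0.897600
step 4 [2y] bond c/2=11/400: DF=(484859/500000 − 11/400·(0.961600+0.926800+0.897600))/(1+11/400) = 2173/2500 ≈ 0.869200
step 5 [2.5y] zero: DF = P = 1659/2000 ≈ 0.829500
step 6 [3y] bond c/2=27/800: DF=(120447/125000 − 27/800·(0.961600+0.926800+0.897600+0.869200+0.829500))/(1+27/800) = 7857/10000 ≈ 0.785700

1 1/2 601/625
2 1 2317/2500
3 3/2 561/625
4 2 2173/2500
5 5/2 1659/2000
6 3 7857/10000
DF(0.5y) is solved at step 1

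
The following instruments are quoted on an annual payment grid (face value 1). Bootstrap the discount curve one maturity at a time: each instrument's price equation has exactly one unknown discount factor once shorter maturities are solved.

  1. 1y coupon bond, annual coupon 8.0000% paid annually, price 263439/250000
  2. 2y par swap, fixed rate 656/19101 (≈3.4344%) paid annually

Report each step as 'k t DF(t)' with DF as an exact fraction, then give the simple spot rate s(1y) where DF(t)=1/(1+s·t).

1 1 9757/10000
2 2 584/625
s(1y) = (1/(9757/10000) − 1)/(1) = 243/9757 ≈ 2.4905%

step 1 [1y] bond c/1=2/25: DF=(263439/250000 − 2/25·(0))/(1+2/25) = 9757/10000 ≈ 0.975700
step 2 [2y] swap r/1=656/19101: DF=(1 − 656/19101·(0.975700))/(1+656/19101) = 584/625 ≈ 0.934400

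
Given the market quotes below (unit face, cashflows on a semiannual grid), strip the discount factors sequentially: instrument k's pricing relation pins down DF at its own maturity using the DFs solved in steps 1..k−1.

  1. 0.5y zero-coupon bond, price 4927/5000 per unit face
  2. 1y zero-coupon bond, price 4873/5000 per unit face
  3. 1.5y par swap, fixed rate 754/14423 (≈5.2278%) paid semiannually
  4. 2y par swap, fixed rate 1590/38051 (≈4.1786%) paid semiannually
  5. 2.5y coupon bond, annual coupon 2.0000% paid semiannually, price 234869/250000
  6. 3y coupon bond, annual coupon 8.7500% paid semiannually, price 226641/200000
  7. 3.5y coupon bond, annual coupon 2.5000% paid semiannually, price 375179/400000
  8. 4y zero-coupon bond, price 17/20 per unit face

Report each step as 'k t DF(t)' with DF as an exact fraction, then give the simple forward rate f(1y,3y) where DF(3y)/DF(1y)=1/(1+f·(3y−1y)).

1 1/2 4927/5000
2 1 4873/5000
3 3/2 4623/5000
4 2 1841/2000
5 5/2 357/400
6 3 1111/1250
7 7/2 4287/5000
8 4 17/20
f(1y,3y) = ((4873/5000)/(1111/1250) − 1)/(2) = 39/808 ≈ 4.8267%

step 1 [0.5y] zero: DF = P = 4927/5000 ≈ 0.985400
step 2 [1y] zero: DF = P = 4873/5000 ≈ 0.974600
step 3 [1.5y] swap r/2=377/14423: DF=(1 − 377/14423·(0.985400+0.974600))/(1+377/14423) = 4623/5000 ≈ 0.924600
step 4 [2y] swap r/2=795/38051: DF=(1 − 795/38051·(0.985400+0.974600+0.924600))/(1+795/38051) = 1841/2000 ≈ 0.920500
step 5 [2.5y] bond c/2=1/100: DF=(234869/250000 − 1/100·(0.985400+0.974600+0.924600+0.920500))/(1+1/100) = 357/400 ≈ 0.892500
step 6 [3y] bond c/2=7/160: DF=(226641/200000 − 7/160·(0.985400+0.974600+0.924600+0.920500+0.892500))/(1+7/160) = 1111/1250 ≈ 0.888800
step 7 [3.5y] bond c/2=1/80: DF=(375179/400000 − 1/80·(0.985400+0.974600+0.924600+0.920500+0.892500+0.888800))/(1+1/80) = 4287/5000 ≈ 0.857400
step 8 [4y] zero: DF = P = 17/20 ≈ 0.850000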